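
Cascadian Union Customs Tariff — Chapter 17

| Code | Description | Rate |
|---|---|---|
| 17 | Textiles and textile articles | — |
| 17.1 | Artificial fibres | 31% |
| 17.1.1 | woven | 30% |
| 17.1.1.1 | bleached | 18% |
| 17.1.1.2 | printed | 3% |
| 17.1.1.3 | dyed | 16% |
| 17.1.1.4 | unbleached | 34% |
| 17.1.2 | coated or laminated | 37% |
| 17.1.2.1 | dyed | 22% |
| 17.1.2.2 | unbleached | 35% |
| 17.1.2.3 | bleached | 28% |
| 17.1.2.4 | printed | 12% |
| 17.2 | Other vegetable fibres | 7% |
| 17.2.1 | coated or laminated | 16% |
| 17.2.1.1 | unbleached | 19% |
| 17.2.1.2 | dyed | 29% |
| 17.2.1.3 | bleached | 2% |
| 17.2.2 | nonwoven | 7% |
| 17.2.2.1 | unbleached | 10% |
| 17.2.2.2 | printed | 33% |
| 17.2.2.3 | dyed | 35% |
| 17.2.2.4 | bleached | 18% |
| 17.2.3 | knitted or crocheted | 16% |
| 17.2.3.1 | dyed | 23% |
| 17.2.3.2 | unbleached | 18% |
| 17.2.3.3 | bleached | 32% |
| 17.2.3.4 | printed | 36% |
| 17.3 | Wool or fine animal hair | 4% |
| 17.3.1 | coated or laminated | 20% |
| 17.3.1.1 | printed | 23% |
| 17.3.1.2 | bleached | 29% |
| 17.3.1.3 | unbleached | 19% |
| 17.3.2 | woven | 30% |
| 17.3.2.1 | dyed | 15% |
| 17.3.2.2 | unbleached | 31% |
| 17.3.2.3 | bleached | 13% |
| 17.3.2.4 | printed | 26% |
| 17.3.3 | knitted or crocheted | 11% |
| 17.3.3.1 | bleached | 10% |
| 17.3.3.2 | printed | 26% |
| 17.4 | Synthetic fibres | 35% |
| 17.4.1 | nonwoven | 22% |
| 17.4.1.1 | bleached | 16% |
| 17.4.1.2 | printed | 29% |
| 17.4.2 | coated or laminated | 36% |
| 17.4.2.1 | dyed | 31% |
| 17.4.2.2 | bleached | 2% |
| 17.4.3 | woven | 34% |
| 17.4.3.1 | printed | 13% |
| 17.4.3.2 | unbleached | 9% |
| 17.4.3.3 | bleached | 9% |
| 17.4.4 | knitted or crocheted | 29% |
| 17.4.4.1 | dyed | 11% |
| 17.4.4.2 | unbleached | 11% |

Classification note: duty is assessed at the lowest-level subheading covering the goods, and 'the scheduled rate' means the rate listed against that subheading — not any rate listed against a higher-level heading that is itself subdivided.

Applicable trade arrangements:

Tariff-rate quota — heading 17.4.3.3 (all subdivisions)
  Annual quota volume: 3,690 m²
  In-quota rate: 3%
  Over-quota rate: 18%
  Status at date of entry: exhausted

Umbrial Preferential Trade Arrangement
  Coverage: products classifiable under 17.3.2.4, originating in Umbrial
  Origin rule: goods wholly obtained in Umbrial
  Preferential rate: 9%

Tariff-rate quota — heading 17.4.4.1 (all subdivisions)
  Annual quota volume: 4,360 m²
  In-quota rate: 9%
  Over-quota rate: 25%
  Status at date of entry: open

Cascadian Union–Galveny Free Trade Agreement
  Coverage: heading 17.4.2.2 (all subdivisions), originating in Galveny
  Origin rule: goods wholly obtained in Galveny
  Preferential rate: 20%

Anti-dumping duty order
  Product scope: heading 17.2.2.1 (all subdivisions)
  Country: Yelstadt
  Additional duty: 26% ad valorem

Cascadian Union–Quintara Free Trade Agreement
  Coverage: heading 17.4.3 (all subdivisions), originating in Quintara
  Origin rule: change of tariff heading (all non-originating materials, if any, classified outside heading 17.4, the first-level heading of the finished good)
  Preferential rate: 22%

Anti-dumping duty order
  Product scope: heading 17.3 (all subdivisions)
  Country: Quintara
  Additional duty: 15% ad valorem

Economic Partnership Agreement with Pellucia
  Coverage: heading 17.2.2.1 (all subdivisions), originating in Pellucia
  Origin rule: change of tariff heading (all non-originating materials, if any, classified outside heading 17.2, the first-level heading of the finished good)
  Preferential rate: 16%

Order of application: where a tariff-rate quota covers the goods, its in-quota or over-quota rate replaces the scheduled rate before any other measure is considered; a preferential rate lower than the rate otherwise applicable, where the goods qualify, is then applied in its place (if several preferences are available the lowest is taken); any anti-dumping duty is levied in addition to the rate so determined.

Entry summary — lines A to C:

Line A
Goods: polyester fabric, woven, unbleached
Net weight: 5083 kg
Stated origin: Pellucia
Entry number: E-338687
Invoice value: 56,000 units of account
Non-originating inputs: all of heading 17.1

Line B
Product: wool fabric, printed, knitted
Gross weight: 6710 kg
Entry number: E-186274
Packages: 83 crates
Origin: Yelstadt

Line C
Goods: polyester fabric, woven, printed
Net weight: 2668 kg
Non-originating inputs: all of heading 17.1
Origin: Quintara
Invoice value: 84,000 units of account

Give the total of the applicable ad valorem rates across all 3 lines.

Line A: polyester → 17.4; woven → 17.4.3; unbleached → 17.4.3.2. Scheduled 9%. Pellucia agreement on 17.2.2.1: 17.4.3.2 not covered. → 9%.
Line B: wool → 17.3; knitted → 17.3.3; printed → 17.3.3.2. Scheduled 26%. No special measure applies. → 26%.
Line C: polyester → 17.4; woven → 17.4.3; printed → 17.4.3.1. Scheduled 13%. Quintara agreement on 17.4.3: CTH met → 22% available; preference 22% not lower than 13% → no reduction. → 13%.
Sum: 9% + 26% + 13% = 48%.

48%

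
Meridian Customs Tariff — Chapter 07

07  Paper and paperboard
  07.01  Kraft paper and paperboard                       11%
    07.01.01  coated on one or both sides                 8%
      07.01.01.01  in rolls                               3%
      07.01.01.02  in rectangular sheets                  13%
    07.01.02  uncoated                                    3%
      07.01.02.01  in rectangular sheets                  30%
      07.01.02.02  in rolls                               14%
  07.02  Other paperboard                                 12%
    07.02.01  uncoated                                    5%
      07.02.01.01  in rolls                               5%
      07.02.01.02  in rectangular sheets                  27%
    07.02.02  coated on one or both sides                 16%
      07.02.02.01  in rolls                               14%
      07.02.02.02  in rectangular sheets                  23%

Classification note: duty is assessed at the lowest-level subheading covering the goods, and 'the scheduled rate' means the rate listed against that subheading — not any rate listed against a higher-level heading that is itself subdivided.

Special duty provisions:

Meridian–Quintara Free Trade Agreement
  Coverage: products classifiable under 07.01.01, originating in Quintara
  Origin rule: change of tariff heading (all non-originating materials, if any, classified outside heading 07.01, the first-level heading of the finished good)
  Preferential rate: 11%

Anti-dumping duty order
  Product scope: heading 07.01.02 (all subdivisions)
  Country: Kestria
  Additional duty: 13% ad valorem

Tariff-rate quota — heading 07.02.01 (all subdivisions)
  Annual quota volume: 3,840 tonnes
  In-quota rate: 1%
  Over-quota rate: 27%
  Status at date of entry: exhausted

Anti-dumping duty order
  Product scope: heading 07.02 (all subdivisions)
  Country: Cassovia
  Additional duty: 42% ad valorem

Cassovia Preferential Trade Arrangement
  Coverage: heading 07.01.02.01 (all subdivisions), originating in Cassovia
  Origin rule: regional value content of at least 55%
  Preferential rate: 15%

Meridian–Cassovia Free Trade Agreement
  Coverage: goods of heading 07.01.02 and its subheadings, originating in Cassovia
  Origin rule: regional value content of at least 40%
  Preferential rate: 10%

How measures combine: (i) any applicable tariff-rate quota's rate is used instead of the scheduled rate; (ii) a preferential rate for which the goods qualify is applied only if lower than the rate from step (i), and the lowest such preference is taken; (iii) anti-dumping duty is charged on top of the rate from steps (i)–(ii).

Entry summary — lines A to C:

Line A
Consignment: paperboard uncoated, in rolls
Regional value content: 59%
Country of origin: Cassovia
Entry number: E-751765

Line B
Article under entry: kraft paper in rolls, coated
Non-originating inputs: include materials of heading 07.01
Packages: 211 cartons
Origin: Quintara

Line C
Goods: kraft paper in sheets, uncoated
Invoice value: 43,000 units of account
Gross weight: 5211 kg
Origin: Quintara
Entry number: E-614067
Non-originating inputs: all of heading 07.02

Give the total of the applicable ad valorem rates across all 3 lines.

102%

Line A: paperboard → 07.02; uncoated → 07.02.01; in rolls → 07.02.01.01. Scheduled 5%. quota on 07.02.01 exhausted → over-quota 27%; Cassovia agreement on 07.01.02.01: 07.02.01.01 not covered; Cassovia agreement on 07.01.02: 07.02.01.01 not covered; anti-dumping (Cassovia, 07.02): +42%; total 27% + 42% = 69%. → 69%.
Line B: kraft paper → 07.01; coated → 07.01.01; in rolls → 07.01.01.01. Scheduled 3%. Quintara agreement on 07.01.01: CTH not met. → 3%.
Line C: kraft paper → 07.01; uncoated → 07.01.02; in sheets → 07.01.02.01. Scheduled 30%. Quintara agreement on 07.01.01: 07.01.02.01 not covered. → 30%.
Sum: 69% + 3% + 30% = 102%.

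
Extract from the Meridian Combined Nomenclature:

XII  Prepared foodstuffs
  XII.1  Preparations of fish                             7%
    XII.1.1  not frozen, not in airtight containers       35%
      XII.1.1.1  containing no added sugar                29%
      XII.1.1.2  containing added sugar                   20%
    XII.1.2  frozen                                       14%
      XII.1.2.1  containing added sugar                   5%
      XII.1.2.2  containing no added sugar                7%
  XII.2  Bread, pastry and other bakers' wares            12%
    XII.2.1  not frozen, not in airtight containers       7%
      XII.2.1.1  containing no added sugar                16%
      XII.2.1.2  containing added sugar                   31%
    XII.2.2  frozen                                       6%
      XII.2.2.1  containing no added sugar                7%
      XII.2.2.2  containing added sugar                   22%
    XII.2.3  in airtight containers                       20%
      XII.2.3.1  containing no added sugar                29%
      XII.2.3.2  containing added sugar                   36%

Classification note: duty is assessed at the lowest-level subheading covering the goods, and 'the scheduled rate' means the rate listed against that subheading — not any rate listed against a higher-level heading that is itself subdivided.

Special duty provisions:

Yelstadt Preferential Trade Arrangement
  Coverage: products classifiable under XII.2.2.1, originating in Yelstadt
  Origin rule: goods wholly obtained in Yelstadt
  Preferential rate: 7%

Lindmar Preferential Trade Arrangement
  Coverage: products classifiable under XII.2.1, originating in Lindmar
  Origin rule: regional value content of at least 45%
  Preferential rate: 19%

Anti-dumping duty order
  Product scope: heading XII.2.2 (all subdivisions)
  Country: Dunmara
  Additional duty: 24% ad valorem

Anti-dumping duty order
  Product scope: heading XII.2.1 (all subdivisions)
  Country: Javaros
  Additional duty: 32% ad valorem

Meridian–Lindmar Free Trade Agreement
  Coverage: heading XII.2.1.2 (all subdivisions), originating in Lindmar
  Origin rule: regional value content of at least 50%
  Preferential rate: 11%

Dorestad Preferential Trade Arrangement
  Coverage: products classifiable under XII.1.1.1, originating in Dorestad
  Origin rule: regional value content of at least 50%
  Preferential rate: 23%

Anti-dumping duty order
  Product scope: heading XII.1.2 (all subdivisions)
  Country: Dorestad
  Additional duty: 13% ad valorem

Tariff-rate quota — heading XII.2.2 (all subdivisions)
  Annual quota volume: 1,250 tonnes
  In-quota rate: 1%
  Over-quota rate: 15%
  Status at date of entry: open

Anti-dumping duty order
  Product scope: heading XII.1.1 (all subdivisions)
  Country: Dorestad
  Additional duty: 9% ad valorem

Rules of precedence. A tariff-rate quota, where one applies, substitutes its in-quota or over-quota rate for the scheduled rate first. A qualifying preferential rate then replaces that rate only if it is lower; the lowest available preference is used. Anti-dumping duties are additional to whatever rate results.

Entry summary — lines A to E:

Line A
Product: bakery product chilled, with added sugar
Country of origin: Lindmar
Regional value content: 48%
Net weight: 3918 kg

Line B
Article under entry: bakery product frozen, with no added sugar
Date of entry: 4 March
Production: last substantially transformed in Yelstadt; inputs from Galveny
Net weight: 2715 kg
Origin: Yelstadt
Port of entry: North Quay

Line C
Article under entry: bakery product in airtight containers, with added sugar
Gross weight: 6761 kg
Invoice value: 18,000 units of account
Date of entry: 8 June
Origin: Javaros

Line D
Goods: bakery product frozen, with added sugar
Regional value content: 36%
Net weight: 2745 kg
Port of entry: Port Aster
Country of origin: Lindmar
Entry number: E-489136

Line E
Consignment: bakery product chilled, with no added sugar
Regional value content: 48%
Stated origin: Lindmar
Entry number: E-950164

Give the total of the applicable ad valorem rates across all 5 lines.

Line A: bakery product → XII.2; chilled → XII.2.1; with added sugar → XII.2.1.2. Scheduled 31%. Lindmar agreement on XII.2.1: RVC ≥ 45% → 19% available; Lindmar agreement on XII.2.1.2: RVC < 50%; preferential 19%. → 19%.
Line B: bakery product → XII.2; frozen → XII.2.2; with no added sugar → XII.2.2.1. Scheduled 7%. quota on XII.2.2 open → in-quota 1%; Yelstadt agreement on XII.2.2.1: not wholly obtained. → 1%.
Line C: bakery product → XII.2; in airtight containers → XII.2.3; with added sugar → XII.2.3.2. Scheduled 36%. No special measure applies. → 36%.
Line D: bakery product → XII.2; frozen → XII.2.2; with added sugar → XII.2.2.2. Scheduled 22%. quota on XII.2.2 open → in-quota 1%; Lindmar agreement on XII.2.1: XII.2.2.2 not covered; Lindmar agreement on XII.2.1.2: XII.2.2.2 not covered. → 1%.
Line E: bakery product → XII.2; chilled → XII.2.1; with no added sugar → XII.2.1.1. Scheduled 16%. Lindmar agreement on XII.2.1: RVC ≥ 45% → 19% available; Lindmar agreement on XII.2.1.2: XII.2.1.1 not covered; preference 19% not lower than 16% → no reduction. → 16%.
Sum: 19% + 1% + 36% + 1% + 16% = 73%.

73%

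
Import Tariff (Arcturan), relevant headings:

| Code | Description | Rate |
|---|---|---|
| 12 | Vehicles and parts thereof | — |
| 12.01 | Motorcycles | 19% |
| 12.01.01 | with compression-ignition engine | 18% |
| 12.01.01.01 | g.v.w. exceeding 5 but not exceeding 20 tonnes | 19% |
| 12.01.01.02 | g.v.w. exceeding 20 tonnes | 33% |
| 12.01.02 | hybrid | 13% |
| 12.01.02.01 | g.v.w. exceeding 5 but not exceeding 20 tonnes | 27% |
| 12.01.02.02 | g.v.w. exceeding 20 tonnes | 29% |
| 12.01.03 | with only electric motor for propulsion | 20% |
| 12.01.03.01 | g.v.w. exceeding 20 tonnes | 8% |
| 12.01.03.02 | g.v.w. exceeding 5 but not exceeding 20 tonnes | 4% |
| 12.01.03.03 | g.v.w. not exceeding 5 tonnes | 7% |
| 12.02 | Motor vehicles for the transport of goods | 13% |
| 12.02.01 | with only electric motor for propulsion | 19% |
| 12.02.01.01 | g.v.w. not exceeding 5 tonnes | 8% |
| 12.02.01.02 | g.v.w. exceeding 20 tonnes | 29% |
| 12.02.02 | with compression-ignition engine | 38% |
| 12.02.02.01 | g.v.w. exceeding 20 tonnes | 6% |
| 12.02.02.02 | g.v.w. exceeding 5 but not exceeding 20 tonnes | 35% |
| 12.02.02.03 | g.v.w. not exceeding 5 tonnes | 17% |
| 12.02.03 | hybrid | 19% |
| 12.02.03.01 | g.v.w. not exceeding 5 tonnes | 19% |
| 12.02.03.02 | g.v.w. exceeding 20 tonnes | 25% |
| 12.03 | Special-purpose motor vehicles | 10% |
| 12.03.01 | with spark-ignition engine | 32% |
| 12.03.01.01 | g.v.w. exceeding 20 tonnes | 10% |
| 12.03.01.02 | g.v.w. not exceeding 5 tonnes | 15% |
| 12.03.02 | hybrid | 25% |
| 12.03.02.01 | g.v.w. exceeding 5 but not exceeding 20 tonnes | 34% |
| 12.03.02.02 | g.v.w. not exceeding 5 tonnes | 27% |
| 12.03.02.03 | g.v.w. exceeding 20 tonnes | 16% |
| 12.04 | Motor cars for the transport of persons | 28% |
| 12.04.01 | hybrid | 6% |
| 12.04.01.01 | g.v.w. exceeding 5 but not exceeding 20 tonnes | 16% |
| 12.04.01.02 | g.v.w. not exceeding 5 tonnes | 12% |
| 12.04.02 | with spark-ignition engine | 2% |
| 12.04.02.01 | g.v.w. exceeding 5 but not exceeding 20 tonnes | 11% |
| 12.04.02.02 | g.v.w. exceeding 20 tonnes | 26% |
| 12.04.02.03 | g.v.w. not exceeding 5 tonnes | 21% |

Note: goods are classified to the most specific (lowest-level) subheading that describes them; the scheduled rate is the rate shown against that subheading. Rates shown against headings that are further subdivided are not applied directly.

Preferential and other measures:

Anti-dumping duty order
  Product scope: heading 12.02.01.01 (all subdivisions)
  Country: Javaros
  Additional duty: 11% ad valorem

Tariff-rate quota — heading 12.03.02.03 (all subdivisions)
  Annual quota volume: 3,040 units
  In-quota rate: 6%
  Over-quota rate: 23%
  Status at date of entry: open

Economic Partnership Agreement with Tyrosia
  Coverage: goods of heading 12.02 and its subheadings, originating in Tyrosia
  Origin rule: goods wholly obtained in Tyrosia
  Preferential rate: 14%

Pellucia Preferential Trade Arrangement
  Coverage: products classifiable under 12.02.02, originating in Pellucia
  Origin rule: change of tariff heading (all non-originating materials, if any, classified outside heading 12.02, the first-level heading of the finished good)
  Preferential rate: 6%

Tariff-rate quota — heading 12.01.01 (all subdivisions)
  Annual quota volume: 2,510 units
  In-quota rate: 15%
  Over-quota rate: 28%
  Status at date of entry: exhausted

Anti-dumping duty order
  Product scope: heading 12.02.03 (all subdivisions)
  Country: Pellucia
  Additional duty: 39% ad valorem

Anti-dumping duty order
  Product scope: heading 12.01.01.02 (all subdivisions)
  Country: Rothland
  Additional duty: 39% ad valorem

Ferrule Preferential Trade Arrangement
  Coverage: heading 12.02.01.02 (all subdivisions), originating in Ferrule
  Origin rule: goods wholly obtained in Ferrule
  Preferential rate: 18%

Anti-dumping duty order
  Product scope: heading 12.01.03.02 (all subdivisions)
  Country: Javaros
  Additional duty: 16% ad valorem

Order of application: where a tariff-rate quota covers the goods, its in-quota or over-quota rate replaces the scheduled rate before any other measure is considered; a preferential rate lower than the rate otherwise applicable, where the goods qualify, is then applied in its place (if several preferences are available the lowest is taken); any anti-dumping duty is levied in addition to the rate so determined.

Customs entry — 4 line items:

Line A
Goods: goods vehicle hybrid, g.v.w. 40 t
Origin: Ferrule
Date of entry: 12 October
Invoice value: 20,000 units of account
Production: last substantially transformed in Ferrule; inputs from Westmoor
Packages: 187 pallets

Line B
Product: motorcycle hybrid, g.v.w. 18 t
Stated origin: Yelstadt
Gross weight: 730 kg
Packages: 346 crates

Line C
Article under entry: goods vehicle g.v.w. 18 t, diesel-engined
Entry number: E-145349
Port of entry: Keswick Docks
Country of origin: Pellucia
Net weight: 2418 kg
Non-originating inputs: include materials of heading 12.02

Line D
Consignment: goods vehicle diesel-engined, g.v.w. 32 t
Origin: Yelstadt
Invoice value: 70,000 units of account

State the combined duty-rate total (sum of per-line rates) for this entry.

93%

Line A: goods vehicle → 12.02; hybrid → 12.02.03; g.v.w. 40 t → 12.02.03.02. Scheduled 25%. Ferrule agreement on 12.02.01.02: 12.02.03.02 not covered. → 25%.
Line B: motorcycle → 12.01; hybrid → 12.01.02; g.v.w. 18 t → 12.01.02.01. Scheduled 27%. No special measure applies. → 27%.
Line C: goods vehicle → 12.02; diesel-engined → 12.02.02; g.v.w. 18 t → 12.02.02.02. Scheduled 35%. Pellucia agreement on 12.02.02: CTH not met. → 35%.
Line D: goods vehicle → 12.02; diesel-engined → 12.02.02; g.v.w. 32 t → 12.02.02.01. Scheduled 6%. No special measure applies. → 6%.
Sum: 25% + 27% + 35% + 6% = 93%.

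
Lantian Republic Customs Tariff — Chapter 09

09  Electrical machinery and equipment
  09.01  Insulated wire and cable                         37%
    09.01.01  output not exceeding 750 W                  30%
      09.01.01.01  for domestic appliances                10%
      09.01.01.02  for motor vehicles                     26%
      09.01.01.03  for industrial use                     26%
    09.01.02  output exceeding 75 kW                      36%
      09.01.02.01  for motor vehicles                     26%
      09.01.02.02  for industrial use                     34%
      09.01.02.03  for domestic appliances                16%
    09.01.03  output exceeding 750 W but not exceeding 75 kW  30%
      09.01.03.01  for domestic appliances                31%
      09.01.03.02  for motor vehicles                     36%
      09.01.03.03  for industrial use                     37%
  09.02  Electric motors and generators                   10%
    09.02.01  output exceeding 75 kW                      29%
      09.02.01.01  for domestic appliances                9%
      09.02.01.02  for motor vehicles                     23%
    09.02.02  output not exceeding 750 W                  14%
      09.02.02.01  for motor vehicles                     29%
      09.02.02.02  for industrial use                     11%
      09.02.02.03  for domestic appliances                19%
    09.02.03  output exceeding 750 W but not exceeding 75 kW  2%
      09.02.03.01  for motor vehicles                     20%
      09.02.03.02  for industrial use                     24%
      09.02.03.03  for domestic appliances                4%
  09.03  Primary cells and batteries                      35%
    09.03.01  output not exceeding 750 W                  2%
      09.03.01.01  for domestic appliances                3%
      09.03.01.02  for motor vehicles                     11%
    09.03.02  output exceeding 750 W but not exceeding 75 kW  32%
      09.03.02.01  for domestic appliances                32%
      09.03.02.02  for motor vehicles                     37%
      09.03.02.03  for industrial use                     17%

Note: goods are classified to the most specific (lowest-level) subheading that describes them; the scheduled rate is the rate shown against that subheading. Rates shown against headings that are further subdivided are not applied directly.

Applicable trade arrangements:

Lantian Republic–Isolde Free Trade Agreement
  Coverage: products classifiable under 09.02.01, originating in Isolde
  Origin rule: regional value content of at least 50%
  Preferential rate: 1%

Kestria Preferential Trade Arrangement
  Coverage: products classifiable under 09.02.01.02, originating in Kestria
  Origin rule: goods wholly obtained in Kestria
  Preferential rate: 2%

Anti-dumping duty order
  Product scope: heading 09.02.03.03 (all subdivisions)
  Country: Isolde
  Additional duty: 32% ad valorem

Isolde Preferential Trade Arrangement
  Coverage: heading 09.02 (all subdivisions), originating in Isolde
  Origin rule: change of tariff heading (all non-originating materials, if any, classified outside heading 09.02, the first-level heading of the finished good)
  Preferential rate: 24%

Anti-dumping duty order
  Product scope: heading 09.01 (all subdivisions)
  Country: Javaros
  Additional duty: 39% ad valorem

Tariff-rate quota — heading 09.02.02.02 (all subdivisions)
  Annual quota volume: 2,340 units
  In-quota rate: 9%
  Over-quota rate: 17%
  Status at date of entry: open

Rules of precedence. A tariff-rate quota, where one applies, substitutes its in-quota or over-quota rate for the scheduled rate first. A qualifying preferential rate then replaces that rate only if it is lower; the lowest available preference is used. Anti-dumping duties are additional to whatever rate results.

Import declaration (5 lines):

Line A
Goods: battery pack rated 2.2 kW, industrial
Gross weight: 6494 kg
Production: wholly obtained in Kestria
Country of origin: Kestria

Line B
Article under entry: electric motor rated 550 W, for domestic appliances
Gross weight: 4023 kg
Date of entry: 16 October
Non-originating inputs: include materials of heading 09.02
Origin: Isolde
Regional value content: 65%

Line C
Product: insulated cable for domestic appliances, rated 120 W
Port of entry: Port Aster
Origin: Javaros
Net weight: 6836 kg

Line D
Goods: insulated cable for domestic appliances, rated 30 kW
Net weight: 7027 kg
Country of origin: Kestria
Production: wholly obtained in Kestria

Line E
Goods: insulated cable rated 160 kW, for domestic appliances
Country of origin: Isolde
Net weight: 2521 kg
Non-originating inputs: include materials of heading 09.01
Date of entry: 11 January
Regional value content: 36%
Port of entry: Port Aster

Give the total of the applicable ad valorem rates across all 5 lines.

132%

Line A: battery pack → 09.03; rated 2.2 kW → 09.03.02; industrial → 09.03.02.03. Scheduled 17%. Kestria agreement on 09.02.01.02: 09.03.02.03 not covered. → 17%.
Line B: electric motor → 09.02; rated 550 W → 09.02.02; for domestic appliances → 09.02.02.03. Scheduled 19%. Isolde agreement on 09.02.01: 09.02.02.03 not covered; Isolde agreement on 09.02: CTH not met. → 19%.
Line C: insulated cable → 09.01; rated 120 W → 09.01.01; for domestic appliances → 09.01.01.01. Scheduled 10%. anti-dumping (Javaros, 09.01): +39%; total 10% + 39% = 49%. → 49%.
Line D: insulated cable → 09.01; rated 30 kW → 09.01.03; for domestic appliances → 09.01.03.01. Scheduled 31%. Kestria agreement on 09.02.01.02: 09.01.03.01 not covered. → 31%.
Line E: insulated cable → 09.01; rated 160 kW → 09.01.02; for domestic appliances → 09.01.02.03. Scheduled 16%. Isolde agreement on 09.02.01: 09.01.02.03 not covered; Isolde agreement on 09.02: 09.01.02.03 not covered. → 16%.
Sum: 17% + 19% + 49% + 31% + 16% = 132%.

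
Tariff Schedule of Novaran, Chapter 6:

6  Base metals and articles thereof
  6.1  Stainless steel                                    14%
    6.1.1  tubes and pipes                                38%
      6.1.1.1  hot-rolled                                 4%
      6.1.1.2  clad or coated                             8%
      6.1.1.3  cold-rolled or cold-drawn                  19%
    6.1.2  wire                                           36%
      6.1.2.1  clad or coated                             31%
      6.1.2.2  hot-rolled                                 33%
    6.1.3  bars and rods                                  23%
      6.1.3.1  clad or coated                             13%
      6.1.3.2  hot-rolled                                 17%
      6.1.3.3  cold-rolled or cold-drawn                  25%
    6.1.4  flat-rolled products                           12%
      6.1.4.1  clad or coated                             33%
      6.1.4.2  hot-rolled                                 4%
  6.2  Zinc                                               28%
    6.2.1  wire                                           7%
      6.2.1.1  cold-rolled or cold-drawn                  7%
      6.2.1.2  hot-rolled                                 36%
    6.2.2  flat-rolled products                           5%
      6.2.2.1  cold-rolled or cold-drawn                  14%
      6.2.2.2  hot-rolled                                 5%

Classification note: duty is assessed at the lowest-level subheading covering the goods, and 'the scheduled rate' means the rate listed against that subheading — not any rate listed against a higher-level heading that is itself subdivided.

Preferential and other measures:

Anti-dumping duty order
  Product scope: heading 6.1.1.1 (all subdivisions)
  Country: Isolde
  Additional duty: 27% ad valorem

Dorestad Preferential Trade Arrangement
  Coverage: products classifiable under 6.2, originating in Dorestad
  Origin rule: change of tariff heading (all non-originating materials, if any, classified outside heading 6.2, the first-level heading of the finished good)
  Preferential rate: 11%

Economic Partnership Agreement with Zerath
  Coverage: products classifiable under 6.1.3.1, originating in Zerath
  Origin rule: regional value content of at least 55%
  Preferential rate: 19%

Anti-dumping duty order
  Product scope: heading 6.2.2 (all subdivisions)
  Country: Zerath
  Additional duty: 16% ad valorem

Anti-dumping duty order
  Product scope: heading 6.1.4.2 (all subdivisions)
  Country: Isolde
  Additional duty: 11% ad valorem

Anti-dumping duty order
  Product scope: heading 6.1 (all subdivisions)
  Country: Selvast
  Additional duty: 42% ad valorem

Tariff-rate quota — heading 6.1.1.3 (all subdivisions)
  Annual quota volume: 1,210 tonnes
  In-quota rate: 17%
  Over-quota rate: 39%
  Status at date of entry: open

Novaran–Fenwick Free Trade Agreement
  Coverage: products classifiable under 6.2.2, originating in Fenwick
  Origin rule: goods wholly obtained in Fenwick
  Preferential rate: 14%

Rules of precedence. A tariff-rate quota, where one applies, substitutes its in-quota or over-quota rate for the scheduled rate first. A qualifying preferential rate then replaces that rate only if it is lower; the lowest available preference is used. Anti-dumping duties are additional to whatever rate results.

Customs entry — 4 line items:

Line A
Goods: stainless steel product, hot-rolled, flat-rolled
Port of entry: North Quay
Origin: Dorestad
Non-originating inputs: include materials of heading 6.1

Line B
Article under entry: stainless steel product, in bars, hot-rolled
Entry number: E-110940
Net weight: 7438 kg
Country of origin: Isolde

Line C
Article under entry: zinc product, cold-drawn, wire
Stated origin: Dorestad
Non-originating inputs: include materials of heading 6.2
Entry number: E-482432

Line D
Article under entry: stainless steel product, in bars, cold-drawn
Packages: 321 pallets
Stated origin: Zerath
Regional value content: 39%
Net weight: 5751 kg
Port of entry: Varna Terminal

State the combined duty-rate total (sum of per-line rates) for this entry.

53%

Line A: stainless steel → 6.1; flat-rolled → 6.1.4; hot-rolled → 6.1.4.2. Scheduled 4%. Dorestad agreement on 6.2: 6.1.4.2 not covered. → 4%.
Line B: stainless steel → 6.1; in bars → 6.1.3; hot-rolled → 6.1.3.2. Scheduled 17%. No special measure applies. → 17%.
Line C: zinc → 6.2; wire → 6.2.1; cold-drawn → 6.2.1.1. Scheduled 7%. Dorestad agreement on 6.2: CTH not met. → 7%.
Line D: stainless steel → 6.1; in bars → 6.1.3; cold-drawn → 6.1.3.3. Scheduled 25%. Zerath agreement on 6.1.3.1: 6.1.3.3 not covered. → 25%.
Sum: 4% + 17% + 7% + 25% = 53%.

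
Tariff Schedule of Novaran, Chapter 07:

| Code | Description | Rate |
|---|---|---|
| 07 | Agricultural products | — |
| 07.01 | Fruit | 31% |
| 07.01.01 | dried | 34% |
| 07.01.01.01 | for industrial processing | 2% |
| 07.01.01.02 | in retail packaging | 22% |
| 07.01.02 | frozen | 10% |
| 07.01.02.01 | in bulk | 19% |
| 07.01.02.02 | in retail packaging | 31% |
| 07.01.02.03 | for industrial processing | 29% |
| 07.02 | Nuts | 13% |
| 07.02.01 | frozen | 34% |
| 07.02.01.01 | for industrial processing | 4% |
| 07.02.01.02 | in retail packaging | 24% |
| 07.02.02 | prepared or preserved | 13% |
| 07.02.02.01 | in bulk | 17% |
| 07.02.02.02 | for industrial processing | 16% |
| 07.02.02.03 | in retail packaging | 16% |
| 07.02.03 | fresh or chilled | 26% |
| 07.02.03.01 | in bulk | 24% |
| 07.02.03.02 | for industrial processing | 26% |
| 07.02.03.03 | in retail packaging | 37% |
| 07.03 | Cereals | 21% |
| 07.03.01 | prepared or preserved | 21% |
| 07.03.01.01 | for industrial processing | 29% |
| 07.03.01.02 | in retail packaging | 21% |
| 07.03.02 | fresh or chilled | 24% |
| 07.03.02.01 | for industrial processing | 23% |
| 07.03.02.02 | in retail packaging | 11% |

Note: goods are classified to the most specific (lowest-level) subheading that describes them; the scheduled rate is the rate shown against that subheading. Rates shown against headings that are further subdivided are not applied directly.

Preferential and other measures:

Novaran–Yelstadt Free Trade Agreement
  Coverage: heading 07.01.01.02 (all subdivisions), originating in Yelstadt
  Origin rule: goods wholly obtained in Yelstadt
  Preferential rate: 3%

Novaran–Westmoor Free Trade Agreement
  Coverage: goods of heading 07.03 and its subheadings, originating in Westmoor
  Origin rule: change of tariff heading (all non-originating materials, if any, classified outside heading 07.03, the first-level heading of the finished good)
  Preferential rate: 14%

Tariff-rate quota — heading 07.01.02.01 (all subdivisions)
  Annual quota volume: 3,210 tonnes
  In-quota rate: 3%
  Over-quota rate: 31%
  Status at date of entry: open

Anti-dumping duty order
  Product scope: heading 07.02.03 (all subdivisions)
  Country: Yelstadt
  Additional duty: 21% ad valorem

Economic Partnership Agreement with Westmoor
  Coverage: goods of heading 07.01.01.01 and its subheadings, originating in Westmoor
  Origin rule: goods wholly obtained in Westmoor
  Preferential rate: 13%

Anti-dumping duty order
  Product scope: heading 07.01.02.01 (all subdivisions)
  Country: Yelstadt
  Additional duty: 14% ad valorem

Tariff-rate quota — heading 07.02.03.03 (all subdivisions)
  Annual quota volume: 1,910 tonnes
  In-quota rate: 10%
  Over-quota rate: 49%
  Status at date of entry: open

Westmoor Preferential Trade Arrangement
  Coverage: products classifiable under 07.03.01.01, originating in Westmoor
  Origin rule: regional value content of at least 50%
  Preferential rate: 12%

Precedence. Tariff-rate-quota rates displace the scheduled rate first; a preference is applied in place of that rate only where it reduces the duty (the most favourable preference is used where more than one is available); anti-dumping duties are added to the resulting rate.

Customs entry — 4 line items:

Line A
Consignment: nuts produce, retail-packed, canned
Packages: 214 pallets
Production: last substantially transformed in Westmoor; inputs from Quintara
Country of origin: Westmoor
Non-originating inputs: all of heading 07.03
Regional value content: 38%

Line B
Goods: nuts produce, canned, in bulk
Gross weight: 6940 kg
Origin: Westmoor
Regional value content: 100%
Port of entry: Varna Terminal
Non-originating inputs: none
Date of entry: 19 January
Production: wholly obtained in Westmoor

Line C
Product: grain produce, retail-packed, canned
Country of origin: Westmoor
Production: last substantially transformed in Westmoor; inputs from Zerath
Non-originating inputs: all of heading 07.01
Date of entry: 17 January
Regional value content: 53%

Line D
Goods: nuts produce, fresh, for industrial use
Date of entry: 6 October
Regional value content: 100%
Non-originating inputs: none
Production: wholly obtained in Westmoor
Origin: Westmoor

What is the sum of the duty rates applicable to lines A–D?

73%

Line A: nuts → 07.02; canned → 07.02.02; retail-packed → 07.02.02.03. Scheduled 16%. Westmoor agreement on 07.03: 07.02.02.03 not covered; Westmoor agreement on 07.01.01.01: 07.02.02.03 not covered; Westmoor agreement on 07.03.01.01: 07.02.02.03 not covered. → 16%.
Line B: nuts → 07.02; canned → 07.02.02; in bulk → 07.02.02.01. Scheduled 17%. Westmoor agreement on 07.03: 07.02.02.01 not covered; Westmoor agreement on 07.01.01.01: 07.02.02.01 not covered; Westmoor agreement on 07.03.01.01: 07.02.02.01 not covered. → 17%.
Line C: grain → 07.03; canned → 07.03.01; retail-packed → 07.03.01.02. Scheduled 21%. Westmoor agreement on 07.03: CTH met → 14% available; Westmoor agreement on 07.01.01.01: 07.03.01.02 not covered; Westmoor agreement on 07.03.01.01: 07.03.01.02 not covered; preferential 14%. → 14%.
Line D: nuts → 07.02; fresh → 07.02.03; for industrial use → 07.02.03.02. Scheduled 26%. Westmoor agreement on 07.03: 07.02.03.02 not covered; Westmoor agreement on 07.01.01.01: 07.02.03.02 not covered; Westmoor agreement on 07.03.01.01: 07.02.03.02 not covered. → 26%.
Sum: 16% + 17% + 14% + 26% = 73%.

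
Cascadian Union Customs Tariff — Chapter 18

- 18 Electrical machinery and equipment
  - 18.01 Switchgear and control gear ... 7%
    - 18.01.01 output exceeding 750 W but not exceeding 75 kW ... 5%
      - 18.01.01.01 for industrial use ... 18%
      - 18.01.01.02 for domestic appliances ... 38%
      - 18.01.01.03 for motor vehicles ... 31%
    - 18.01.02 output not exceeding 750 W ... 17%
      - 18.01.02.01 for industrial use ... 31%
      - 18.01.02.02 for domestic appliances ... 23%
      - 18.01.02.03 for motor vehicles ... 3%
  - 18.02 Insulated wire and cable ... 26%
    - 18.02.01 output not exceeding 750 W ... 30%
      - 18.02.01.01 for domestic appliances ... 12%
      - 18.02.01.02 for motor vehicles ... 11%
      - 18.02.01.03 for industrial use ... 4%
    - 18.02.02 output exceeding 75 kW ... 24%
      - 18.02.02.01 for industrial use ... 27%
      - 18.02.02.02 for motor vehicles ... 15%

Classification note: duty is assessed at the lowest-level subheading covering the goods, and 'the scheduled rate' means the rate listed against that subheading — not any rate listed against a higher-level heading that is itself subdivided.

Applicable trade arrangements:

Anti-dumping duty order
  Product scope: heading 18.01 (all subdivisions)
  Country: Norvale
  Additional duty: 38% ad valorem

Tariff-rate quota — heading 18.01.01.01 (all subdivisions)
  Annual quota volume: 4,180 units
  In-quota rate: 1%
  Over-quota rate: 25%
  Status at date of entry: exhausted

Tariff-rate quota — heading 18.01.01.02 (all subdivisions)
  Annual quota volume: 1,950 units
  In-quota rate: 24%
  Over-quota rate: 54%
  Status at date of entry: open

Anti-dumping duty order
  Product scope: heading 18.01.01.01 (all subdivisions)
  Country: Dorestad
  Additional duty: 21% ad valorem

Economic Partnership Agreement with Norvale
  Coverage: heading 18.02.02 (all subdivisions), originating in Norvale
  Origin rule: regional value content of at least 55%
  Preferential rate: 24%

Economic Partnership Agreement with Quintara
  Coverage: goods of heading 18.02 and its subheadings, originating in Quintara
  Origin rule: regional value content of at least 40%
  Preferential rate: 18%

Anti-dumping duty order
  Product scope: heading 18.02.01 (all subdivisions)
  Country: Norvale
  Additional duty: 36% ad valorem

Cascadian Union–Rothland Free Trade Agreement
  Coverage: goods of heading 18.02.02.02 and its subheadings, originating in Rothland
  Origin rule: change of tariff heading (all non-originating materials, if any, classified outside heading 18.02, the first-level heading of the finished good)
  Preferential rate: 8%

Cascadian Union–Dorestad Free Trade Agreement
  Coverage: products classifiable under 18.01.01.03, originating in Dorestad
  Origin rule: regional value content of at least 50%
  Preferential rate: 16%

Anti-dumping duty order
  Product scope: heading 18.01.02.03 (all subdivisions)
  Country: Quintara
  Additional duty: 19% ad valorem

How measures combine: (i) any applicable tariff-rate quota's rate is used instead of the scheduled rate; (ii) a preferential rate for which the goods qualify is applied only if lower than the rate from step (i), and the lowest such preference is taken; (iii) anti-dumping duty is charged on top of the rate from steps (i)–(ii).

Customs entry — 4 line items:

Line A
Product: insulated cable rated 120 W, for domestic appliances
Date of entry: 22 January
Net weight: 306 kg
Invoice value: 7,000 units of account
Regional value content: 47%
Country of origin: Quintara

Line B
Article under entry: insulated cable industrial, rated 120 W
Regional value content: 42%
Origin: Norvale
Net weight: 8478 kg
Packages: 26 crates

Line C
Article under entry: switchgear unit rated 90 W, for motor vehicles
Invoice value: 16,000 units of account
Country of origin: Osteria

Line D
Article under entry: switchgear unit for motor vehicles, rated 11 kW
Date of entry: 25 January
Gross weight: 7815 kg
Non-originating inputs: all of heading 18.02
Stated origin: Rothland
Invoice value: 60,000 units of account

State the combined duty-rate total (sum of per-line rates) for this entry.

86%

Line A: insulated cable → 18.02; rated 120 W → 18.02.01; for domestic appliances → 18.02.01.01. Scheduled 12%. Quintara agreement on 18.02: RVC ≥ 40% → 18% available; preference 18% not lower than 12% → no reduction. → 12%.
Line B: insulated cable → 18.02; rated 120 W → 18.02.01; industrial → 18.02.01.03. Scheduled 4%. Norvale agreement on 18.02.02: 18.02.01.03 not covered; anti-dumping (Norvale, 18.02.01): +36%; total 4% + 36% = 40%. → 40%.
Line C: switchgear unit → 18.01; rated 90 W → 18.01.02; for motor vehicles → 18.01.02.03. Scheduled 3%. No special measure applies. → 3%.
Line D: switchgear unit → 18.01; rated 11 kW → 18.01.01; for motor vehicles → 18.01.01.03. Scheduled 31%. Rothland agreement on 18.02.02.02: 18.01.01.03 not covered. → 31%.
Sum: 12% + 40% + 3% + 31% = 86%.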